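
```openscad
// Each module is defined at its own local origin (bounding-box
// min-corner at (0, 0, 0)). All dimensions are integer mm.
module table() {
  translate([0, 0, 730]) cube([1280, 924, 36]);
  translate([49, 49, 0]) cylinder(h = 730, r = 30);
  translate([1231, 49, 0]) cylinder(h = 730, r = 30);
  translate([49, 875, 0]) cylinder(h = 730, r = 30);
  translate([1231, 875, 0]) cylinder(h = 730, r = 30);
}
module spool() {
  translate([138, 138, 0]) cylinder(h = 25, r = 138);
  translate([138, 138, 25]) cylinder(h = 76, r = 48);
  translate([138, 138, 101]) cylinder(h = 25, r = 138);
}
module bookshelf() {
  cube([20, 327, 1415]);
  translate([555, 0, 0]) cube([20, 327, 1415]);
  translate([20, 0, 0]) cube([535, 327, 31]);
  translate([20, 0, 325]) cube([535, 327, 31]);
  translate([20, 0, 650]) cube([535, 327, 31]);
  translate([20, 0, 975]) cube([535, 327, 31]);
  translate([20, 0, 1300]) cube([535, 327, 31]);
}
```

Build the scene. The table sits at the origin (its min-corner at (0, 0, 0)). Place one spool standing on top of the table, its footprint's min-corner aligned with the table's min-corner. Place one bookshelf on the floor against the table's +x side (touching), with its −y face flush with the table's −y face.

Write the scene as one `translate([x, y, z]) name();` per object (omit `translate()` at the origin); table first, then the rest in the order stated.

table();
translate([0, 0, 766]) spool();
translate([1280, 0, 0]) bookshelf();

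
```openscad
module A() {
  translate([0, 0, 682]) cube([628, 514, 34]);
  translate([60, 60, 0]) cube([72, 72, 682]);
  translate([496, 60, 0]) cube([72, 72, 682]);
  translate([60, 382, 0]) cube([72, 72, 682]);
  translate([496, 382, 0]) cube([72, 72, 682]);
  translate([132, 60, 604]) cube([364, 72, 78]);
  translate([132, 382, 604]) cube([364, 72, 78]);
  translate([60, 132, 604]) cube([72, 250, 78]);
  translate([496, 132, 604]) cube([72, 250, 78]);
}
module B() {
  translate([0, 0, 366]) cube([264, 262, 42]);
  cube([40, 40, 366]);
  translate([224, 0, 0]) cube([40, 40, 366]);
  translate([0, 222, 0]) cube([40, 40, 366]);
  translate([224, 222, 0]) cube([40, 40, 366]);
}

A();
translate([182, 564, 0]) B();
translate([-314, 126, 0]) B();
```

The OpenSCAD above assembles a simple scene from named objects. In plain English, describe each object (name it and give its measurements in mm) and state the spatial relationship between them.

A is a table: top 628 mm (x) × 514 mm (y), 34 mm thick, upper face at z = 716 mm, on four 72×72 mm square legs, each inset 60 mm from the nearest pair of top edges, running from z = 0 to the bottom of the top. Four apron rails, 72 mm thick and 78 mm tall, run between adjacent legs with their top edges flush with the underside of the top and their outer faces flush with the legs' outer faces.

B is a four-legged stool. The seat is 264×262 mm, 42 mm thick, top at z = 408 mm. It stands on four square legs, each 40×40 mm in cross-section, from z = 0 to the seat underside, each flush with a corner of the seat.

Two stools sit around the table at the +y, −x sides.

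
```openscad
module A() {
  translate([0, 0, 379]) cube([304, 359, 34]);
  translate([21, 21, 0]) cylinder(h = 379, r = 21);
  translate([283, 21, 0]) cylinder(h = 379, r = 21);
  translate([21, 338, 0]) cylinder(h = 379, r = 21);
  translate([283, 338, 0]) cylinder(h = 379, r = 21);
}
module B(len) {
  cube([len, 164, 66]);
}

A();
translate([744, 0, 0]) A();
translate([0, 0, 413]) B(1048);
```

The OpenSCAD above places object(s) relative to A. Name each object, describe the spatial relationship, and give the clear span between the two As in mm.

A is a stool. B is a beam. A beam spans the tops of two stools. The clear span between the two stools is 440 mm.

Second stool starts at x = 744; first ends at x = 304; clear span = 744 − 304 = 440 mm.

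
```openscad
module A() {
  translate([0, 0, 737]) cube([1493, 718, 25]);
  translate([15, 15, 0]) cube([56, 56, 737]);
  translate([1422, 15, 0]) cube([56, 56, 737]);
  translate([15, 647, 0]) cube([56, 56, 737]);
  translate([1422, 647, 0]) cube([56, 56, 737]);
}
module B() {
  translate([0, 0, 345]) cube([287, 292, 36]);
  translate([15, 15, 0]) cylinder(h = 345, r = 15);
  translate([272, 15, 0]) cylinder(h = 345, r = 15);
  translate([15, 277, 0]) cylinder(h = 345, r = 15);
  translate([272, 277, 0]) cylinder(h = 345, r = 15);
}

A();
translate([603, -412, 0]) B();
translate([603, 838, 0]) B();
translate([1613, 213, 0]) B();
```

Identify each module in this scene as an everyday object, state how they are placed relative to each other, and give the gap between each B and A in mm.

Each stool's nearest face is 120 mm from the table's bounding box.

A is a table. B is a stool. Three stools sit around the table at the −y, +y, +x sides. The gap between each stool and the table is 120 mm.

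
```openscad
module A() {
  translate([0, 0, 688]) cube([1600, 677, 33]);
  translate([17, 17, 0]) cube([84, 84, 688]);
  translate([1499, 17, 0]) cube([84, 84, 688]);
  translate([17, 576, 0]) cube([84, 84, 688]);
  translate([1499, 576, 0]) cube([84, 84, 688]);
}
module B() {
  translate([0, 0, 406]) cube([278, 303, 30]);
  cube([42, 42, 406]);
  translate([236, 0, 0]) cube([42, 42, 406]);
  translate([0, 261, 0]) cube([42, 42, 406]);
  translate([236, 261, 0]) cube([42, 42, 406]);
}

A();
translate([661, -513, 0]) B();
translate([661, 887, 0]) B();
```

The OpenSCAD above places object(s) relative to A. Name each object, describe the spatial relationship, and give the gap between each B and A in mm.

A is a table. B is a stool. Two stools sit around the table at the −y, +y sides. The gap between each stool and the table is 210 mm.

Each stool's nearest face is 210 mm from the table's bounding box.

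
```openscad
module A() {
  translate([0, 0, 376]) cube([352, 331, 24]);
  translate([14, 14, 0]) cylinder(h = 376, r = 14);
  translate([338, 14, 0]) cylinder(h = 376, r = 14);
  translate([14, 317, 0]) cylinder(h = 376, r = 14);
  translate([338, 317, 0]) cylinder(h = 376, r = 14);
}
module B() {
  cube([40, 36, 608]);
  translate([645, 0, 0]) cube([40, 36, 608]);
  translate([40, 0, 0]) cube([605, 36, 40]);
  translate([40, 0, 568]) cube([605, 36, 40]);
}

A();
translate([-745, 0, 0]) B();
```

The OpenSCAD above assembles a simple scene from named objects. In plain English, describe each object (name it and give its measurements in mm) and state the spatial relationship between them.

A is a simple wooden stool: a rectangular seat 352 mm (x) by 331 mm (y), 24 mm thick, top face at z = 400 mm, on four round legs, each 28 mm in diameter. The legs rest on z = 0, each leg's axis is inset half a diameter from the nearest pair of seat edges (so the leg's bounding box is flush with the corner).

B is a picture frame with a 605×528 mm rectangular opening (x by z) and a uniform 40 mm border on every side. Frame depth is 36 mm along y. It is built from two vertical stiles running the full outside height and two horizontal rails spanning the gap between the stiles.

The picture frame is on the floor beside the stool on its −x side.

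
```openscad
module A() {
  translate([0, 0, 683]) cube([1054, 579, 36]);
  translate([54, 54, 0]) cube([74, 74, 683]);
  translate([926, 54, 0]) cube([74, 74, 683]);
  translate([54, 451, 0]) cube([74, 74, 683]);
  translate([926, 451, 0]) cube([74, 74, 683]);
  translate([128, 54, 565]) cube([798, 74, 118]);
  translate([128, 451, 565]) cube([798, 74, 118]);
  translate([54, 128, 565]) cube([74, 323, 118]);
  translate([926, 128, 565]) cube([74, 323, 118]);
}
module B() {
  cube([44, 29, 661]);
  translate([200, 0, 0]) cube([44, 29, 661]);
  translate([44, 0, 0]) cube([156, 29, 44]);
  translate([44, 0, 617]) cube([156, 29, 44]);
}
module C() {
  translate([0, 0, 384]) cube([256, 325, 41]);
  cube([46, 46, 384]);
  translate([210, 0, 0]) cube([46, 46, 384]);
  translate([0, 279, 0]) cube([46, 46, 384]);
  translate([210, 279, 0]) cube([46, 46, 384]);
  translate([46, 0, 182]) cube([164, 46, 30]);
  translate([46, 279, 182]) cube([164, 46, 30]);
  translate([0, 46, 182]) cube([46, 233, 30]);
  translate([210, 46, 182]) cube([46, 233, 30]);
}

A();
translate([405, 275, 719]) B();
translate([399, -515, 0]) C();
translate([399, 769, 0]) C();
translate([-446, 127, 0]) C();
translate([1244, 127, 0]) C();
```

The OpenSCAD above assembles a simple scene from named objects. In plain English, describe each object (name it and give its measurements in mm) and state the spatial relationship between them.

A is a table with a 1054×579 mm rectangular top, 36 mm thick, top surface at z = 719 mm, supported by four 74×74 mm square legs, each inset 54 mm from the nearest pair of top edges, running from the floor. Four apron rails, 74 mm thick and 118 mm tall, run between adjacent legs with their top edges flush with the underside of the top and their outer faces flush with the legs' outer faces.

B is a picture frame with a 156×573 mm rectangular opening (x by z) and a uniform 44 mm border on every side. Frame depth is 29 mm along y. It is built from two vertical stiles running the full outside height and two horizontal rails spanning the gap between the stiles.

C is a four-legged stool. The seat is 256×325 mm, 41 mm thick, top at z = 425 mm. It stands on four square legs, each 46×46 mm in cross-section, from z = 0 to the seat underside, each flush with a corner of the seat. Four stretchers, 46 mm wide and 30 mm tall, connect adjacent legs with their undersides at z = 182 mm, each running between the inner faces of the legs it joins and aligned with the legs' outer faces on the other axis.

The picture frame is on top of the table, centred. Four stools sit around the table at the −y, +y, −x, +x sides.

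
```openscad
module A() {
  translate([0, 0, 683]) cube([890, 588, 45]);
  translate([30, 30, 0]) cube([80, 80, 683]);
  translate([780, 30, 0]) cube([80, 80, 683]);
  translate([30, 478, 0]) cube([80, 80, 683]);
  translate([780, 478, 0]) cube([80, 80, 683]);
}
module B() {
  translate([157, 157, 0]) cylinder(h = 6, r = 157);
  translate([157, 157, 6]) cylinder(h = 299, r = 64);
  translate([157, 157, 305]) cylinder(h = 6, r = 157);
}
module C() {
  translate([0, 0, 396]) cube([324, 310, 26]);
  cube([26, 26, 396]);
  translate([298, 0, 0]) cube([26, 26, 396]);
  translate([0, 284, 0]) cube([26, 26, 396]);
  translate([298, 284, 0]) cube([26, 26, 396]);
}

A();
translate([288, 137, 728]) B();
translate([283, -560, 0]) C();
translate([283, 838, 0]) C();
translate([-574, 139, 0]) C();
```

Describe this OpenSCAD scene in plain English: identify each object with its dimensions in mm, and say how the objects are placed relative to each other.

A is a table: top 890 mm (x) × 588 mm (y), 45 mm thick, upper face at z = 728 mm, on four 80×80 mm square legs, each inset 30 mm from the nearest pair of top edges, running from z = 0 to the bottom of the top.

B is a spool: two coaxial disc flanges of radius 157 mm and thickness 6 mm, joined by a core cylinder of radius 64 mm and height 299 mm. The lower flange rests on z = 0 and the three cylinders share a vertical axis.

C is a four-legged stool. The seat is 324×310 mm, 26 mm thick, top at z = 422 mm. It stands on four square legs, each 26×26 mm in cross-section, from z = 0 to the seat underside, each flush with a corner of the seat.

The spool is on top of the table, centred. Three stools sit around the table at the −y, +y, −x sides.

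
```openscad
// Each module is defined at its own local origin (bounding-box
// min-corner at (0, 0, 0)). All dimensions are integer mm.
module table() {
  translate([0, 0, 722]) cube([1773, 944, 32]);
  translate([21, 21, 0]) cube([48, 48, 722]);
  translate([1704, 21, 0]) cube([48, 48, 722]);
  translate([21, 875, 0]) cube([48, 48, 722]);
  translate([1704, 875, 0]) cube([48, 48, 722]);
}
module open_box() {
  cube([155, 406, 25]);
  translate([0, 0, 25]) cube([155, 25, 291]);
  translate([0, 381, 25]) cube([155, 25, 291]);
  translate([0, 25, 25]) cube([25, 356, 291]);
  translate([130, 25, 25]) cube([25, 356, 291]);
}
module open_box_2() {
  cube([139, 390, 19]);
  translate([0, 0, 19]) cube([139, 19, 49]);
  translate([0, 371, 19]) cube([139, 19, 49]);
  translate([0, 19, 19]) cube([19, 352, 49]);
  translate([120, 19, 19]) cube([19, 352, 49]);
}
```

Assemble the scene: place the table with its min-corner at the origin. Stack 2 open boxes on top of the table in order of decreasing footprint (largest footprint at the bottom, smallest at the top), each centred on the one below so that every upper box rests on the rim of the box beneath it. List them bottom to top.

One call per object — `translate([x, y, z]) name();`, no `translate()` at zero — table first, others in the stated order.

table();
translate([809, 269, 754]) open_box();
translate([817, 277, 1070]) open_box_2();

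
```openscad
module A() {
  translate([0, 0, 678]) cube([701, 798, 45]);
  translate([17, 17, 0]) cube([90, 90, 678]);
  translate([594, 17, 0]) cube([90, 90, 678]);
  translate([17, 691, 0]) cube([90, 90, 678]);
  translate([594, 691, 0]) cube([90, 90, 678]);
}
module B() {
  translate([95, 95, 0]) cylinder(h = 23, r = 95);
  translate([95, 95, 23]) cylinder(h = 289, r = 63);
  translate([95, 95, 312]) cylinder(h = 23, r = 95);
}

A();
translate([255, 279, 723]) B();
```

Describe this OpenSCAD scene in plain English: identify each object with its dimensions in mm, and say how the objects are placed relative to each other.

A is a table: top 701 mm (x) × 798 mm (y), 45 mm thick, upper face at z = 723 mm, on four 90×90 mm square legs, each inset 17 mm from the nearest pair of top edges, running from z = 0 to the bottom of the top.

B is a spool: two coaxial disc flanges of radius 95 mm and thickness 23 mm, joined by a core cylinder of radius 63 mm and height 289 mm. The lower flange rests on z = 0 and the three cylinders share a vertical axis.

The spool is on top of the table.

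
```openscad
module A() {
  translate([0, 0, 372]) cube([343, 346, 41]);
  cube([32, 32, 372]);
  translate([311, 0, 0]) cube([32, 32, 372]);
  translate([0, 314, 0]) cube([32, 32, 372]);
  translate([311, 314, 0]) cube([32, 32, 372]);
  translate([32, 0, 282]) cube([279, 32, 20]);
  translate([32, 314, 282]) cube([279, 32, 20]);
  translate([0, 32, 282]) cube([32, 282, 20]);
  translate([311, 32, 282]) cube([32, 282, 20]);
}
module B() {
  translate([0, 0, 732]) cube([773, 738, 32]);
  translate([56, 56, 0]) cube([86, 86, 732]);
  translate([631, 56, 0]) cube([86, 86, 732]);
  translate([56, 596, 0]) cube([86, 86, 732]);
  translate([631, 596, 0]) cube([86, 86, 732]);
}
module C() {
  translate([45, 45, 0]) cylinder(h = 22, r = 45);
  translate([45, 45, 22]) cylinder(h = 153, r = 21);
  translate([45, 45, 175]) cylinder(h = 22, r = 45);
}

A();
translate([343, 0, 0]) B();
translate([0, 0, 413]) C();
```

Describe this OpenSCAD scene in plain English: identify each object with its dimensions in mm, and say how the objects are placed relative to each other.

A is a four-legged stool. The seat is 343×346 mm, 41 mm thick, top at z = 413 mm. It stands on four square legs, each 32×32 mm in cross-section, from z = 0 to the seat underside, each flush with a corner of the seat. Four stretchers, 32 mm wide and 20 mm tall, connect adjacent legs with their undersides at z = 282 mm, each running between the inner faces of the legs it joins and aligned with the legs' outer faces on the other axis.

B is a table with a 773×738 mm rectangular top, 32 mm thick, top surface at z = 764 mm, supported by four 86×86 mm square legs, each inset 56 mm from the nearest pair of top edges, running from the floor.

C is a spool: two coaxial disc flanges of radius 45 mm and thickness 22 mm, joined by a core cylinder of radius 21 mm and height 153 mm. The lower flange rests on z = 0 and the three cylinders share a vertical axis.

The table is against the stool's +x side, with their −y faces flush. The spool is on top of the stool.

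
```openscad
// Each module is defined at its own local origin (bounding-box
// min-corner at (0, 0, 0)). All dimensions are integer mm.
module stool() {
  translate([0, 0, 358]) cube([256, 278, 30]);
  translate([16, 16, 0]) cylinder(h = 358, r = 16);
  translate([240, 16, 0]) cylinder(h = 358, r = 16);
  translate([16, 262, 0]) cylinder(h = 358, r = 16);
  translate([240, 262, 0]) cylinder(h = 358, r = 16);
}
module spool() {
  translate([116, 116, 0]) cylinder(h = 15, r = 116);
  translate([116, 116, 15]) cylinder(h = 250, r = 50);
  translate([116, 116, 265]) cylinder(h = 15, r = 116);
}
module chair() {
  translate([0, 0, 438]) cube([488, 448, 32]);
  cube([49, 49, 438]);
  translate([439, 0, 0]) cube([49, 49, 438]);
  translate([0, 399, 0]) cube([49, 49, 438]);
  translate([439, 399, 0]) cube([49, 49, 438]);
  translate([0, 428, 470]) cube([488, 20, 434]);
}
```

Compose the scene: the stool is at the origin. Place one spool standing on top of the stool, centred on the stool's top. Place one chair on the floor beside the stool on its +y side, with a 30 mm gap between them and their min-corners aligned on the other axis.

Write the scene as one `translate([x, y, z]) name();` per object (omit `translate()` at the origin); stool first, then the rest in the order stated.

stool();
translate([12, 23, 388]) spool();
translate([0, 308, 0]) chair();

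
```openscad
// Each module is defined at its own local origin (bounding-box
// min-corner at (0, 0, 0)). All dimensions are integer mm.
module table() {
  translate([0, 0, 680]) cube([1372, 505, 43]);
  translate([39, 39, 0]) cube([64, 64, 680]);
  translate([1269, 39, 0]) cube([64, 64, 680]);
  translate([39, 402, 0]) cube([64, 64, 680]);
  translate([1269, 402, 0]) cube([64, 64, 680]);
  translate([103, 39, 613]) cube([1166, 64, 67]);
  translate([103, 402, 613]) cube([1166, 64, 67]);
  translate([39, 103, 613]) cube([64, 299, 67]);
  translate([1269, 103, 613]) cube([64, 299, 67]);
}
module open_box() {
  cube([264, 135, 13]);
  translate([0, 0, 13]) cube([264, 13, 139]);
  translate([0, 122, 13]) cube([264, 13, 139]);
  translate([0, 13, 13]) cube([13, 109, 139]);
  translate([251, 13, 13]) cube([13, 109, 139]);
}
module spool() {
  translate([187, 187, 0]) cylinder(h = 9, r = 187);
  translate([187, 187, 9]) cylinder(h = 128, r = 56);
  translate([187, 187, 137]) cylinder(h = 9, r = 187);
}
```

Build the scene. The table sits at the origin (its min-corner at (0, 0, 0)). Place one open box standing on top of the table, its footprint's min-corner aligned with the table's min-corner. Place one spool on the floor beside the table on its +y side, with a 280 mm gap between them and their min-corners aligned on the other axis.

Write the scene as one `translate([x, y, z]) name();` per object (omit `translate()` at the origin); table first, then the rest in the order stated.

table();
translate([0, 0, 723]) open_box();
translate([0, 785, 0]) spool();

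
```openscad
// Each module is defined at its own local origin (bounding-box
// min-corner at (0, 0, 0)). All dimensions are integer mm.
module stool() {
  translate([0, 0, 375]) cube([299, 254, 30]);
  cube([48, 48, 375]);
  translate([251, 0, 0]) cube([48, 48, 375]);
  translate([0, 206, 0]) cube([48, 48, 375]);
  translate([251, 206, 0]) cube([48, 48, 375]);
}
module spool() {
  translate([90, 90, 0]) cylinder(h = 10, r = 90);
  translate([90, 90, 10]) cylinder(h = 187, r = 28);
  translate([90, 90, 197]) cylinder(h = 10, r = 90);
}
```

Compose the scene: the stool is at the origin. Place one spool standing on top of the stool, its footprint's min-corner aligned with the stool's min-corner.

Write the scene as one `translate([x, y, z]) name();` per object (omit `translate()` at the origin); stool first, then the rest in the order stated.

stool();
translate([0, 0, 405]) spool();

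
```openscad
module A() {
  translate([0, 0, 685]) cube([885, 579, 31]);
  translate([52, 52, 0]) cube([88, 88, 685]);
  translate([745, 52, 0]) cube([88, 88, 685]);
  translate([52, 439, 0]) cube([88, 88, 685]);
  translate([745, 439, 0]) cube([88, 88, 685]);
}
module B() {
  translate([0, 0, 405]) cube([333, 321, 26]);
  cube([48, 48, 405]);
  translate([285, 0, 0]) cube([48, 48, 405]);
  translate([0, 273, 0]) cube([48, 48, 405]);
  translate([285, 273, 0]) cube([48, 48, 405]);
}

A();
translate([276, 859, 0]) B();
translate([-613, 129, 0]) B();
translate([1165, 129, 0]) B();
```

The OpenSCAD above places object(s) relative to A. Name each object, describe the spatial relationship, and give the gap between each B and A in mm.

A is a table. B is a stool. Three stools sit around the table at the +y, −x, +x sides. The gap between each stool and the table is 280 mm.

Each stool's nearest face is 280 mm from the table's bounding box.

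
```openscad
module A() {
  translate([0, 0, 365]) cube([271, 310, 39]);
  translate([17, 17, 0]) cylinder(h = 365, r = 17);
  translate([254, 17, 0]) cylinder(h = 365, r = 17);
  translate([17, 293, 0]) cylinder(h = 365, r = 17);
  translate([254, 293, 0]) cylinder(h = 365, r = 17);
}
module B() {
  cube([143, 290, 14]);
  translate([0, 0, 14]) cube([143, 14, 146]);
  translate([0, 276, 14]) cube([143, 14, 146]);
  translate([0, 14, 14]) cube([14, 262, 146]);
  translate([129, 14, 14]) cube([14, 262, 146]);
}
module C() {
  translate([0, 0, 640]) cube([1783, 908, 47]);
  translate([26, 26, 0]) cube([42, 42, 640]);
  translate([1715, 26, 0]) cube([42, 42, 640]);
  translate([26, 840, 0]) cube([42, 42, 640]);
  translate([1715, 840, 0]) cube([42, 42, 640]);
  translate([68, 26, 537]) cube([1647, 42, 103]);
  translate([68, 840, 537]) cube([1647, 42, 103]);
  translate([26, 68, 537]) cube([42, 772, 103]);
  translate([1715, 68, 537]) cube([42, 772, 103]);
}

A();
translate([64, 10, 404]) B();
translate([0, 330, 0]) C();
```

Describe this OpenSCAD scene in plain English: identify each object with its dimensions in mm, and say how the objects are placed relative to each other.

A is a four-legged stool. The seat is 271×310 mm, 39 mm thick, top at z = 404 mm. It stands on four round legs, each 34 mm in diameter, from z = 0 to the seat underside, each leg's axis is inset half a diameter from the nearest pair of seat edges (so the leg's bounding box is flush with the corner).

B is an open-topped rectangular box: outside dimensions 143×290×160 mm, with a uniform wall and base thickness of 14 mm. The base is a full 143×290 slab on the floor; four walls sit on top of the base. The front and back walls (the −y and +y sides) span the full width; the two side walls fit between them.

C is a rectangular dining table. The top is 1783×908×47 mm with its upper surface at z = 687 mm. It stands on four 42×42 mm square legs, each inset 26 mm from the nearest pair of top edges, running from the floor to the underside of the top. Four apron rails, 42 mm thick and 103 mm tall, run between adjacent legs with their top edges flush with the underside of the top and their outer faces flush with the legs' outer faces.

The open box is on top of the stool, centred. The table is on the floor beside the stool on its +y side.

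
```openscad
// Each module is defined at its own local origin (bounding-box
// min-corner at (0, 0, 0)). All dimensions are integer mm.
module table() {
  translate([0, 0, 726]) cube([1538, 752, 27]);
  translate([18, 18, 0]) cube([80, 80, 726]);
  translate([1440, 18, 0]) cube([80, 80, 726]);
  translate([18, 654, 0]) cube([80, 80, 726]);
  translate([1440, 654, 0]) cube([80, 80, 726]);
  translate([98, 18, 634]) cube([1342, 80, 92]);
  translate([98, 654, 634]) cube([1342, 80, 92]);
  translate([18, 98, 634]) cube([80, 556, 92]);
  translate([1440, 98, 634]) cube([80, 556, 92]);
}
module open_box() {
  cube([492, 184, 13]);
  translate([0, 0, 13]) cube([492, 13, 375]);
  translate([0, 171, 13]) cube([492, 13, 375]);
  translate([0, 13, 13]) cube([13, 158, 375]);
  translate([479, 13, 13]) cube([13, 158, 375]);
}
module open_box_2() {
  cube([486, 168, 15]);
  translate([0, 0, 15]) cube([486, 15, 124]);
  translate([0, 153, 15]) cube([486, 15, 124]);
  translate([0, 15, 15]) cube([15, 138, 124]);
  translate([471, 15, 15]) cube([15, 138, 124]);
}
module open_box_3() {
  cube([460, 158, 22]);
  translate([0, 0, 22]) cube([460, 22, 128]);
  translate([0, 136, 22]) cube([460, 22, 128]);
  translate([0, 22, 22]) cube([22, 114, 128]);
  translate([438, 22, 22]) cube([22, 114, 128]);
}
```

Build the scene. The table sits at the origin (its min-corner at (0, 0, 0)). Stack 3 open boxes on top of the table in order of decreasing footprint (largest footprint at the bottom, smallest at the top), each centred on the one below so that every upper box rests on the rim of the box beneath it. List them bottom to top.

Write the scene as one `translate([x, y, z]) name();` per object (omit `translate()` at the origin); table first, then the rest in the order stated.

table();
translate([523, 284, 753]) open_box();
translate([526, 292, 1141]) open_box_2();
translate([539, 297, 1280]) open_box_3();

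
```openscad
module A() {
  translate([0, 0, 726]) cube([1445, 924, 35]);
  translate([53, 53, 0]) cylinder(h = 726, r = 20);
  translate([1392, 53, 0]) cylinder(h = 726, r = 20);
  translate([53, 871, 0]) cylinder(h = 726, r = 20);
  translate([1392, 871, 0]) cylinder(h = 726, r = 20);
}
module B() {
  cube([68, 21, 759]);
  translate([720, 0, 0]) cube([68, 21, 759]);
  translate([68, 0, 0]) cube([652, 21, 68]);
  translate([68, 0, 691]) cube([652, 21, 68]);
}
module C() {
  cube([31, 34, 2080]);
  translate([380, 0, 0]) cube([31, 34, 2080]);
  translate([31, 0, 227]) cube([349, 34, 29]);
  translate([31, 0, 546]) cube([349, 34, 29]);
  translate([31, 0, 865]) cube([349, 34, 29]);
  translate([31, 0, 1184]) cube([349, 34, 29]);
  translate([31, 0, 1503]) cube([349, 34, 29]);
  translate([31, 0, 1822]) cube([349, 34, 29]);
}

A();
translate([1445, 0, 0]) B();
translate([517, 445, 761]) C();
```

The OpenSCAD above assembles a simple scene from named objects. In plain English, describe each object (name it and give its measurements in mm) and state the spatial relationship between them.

A is a rectangular dining table. The top is 1445×924×35 mm with its upper surface at z = 761 mm. It stands on four round legs of 40 mm diameter, each leg's bounding box inset 33 mm from the nearest pair of top edges, running from the floor to the underside of the top.

B is a rectangular picture frame lying in the x–z plane (depth along y). The opening is 652 mm wide (x) by 623 mm tall (z), surrounded by a border 68 mm wide on all four sides. The frame is 21 mm deep and is made of two full-height vertical stiles with two horizontal rails fitted between them.

C is a straight ladder. Two 31×34 mm vertical rails, 2080 mm tall, stand 411 mm apart (outside-to-outside) with their front faces coplanar on the −y side. 6 rungs, each 34 mm deep and 29 mm tall, span between the inner faces of the rails, front faces flush with the rails. The lowest rung's underside is at z = 227 mm and rungs are spaced 319 mm apart (underside to underside).

The picture frame is against the table's +x side, with their −y faces flush. The ladder is on top of the table, centred.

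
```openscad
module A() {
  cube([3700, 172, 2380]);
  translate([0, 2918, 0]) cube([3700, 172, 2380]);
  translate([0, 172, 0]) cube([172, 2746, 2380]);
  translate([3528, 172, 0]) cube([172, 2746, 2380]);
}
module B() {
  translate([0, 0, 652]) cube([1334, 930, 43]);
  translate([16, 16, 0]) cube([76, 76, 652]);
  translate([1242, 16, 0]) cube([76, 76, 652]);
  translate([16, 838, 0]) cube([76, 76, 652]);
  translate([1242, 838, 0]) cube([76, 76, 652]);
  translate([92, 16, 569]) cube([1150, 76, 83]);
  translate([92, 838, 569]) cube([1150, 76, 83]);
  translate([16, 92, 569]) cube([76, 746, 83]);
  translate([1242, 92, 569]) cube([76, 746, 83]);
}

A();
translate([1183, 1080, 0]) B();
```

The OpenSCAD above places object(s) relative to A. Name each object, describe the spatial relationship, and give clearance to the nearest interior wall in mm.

Clearances: x = 1011, y = 908; minimum 908 mm.

A is a house frame. B is a table. The table sits inside the house frame, centred. The clearance to the nearest interior wall is 908 mm.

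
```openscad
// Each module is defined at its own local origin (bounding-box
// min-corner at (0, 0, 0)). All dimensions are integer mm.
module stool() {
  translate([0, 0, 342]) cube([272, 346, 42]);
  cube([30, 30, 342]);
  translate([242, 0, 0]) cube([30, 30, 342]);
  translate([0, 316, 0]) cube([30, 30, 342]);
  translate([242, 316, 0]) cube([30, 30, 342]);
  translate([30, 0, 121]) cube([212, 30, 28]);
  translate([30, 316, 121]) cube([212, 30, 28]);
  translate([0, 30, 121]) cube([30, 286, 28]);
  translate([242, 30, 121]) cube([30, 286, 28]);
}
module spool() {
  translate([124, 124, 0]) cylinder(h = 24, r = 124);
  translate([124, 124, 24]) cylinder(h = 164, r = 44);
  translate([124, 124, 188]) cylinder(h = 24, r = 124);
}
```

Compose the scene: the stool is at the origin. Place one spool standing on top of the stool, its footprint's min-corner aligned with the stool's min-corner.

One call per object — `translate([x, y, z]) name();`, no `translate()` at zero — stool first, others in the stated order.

stool();
translate([0, 0, 384]) spool();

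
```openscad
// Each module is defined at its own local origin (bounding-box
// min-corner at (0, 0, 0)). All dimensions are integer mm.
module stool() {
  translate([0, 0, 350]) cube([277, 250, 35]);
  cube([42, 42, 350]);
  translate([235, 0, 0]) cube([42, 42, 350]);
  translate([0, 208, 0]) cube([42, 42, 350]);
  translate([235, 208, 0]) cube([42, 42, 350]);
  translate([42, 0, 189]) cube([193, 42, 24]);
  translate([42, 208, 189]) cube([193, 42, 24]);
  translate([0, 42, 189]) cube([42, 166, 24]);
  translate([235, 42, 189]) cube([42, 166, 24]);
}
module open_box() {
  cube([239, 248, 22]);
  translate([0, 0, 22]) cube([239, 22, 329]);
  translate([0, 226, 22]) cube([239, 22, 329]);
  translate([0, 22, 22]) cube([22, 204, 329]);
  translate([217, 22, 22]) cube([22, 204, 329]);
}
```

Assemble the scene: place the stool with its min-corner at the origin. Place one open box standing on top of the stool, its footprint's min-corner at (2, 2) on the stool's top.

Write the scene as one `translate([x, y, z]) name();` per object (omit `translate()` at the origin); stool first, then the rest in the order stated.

stool();
translate([2, 2, 385]) open_box();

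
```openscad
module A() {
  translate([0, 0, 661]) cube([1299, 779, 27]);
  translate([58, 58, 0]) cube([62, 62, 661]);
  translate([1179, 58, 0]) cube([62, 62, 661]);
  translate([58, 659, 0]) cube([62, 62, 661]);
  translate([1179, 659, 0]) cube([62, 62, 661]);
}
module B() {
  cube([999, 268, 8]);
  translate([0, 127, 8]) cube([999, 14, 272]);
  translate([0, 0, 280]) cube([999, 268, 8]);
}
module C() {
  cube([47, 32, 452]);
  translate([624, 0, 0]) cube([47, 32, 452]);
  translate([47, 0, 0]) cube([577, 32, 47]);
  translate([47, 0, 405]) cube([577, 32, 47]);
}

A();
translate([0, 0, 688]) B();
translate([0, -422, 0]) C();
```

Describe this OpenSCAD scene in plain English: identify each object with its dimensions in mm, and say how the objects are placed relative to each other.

A is a table with a 1299×779 mm rectangular top, 27 mm thick, top surface at z = 688 mm, supported by four 62×62 mm square legs, each inset 58 mm from the nearest pair of top edges, running from the floor.

B is an I-beam lying along x, 999 mm long. Overall section height 288 mm. Two flanges 268 mm wide (y) and 8 mm thick, one on the floor and one at the top; a web 14 mm thick runs between them, centred on the flange width.

C is a rectangular picture frame lying in the x–z plane (depth along y). The opening is 577 mm wide (x) by 358 mm tall (z), surrounded by a border 47 mm wide on all four sides. The frame is 32 mm deep and is made of two full-height vertical stiles with two horizontal rails fitted between them.

The I-beam is on top of the table. The picture frame is on the floor beside the table on its −y side.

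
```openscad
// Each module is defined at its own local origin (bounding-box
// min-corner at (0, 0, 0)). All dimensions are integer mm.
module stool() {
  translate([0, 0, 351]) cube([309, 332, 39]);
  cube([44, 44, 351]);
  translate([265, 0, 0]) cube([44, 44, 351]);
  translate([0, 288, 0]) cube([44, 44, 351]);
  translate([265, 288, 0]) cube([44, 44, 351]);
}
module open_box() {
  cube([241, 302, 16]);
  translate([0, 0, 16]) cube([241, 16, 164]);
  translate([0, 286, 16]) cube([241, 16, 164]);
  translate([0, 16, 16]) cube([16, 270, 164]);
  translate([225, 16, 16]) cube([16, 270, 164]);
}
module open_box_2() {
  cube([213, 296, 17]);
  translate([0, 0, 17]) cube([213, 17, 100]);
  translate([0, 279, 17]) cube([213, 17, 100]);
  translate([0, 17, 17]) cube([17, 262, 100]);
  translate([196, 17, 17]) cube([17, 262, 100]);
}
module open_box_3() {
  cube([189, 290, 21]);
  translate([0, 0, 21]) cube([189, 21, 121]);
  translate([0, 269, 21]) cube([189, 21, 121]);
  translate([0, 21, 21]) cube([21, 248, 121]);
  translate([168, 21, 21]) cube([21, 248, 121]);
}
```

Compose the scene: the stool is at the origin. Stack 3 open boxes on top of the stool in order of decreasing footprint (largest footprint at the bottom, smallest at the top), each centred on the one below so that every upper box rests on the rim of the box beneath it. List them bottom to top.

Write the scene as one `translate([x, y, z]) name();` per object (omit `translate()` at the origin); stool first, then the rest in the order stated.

stool();
translate([34, 15, 390]) open_box();
translate([48, 18, 570]) open_box_2();
translate([60, 21, 687]) open_box_3();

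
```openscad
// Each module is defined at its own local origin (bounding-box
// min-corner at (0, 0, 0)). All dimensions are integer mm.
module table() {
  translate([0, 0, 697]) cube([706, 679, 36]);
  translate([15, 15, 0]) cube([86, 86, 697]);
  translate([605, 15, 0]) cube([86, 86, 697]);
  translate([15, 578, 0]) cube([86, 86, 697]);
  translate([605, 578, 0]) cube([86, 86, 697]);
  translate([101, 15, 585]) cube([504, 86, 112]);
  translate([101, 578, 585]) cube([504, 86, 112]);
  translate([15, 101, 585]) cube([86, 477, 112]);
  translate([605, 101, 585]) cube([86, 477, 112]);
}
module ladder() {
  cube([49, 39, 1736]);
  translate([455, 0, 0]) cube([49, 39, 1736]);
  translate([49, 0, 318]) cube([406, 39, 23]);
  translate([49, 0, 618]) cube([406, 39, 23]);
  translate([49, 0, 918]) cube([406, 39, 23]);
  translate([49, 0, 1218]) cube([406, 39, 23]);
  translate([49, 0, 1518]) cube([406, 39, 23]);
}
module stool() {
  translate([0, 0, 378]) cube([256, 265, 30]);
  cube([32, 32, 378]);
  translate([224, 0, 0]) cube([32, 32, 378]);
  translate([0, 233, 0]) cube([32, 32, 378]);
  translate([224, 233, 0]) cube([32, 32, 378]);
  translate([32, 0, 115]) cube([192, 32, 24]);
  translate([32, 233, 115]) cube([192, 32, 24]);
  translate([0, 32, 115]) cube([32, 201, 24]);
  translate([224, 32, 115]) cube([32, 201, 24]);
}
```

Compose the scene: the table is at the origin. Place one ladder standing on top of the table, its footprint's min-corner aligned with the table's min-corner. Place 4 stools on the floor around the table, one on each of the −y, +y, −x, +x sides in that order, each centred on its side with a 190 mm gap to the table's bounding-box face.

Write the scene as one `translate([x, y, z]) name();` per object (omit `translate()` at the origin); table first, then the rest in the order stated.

table();
translate([0, 0, 733]) ladder();
translate([225, -455, 0]) stool();
translate([225, 869, 0]) stool();
translate([-446, 207, 0]) stool();
translate([896, 207, 0]) stool();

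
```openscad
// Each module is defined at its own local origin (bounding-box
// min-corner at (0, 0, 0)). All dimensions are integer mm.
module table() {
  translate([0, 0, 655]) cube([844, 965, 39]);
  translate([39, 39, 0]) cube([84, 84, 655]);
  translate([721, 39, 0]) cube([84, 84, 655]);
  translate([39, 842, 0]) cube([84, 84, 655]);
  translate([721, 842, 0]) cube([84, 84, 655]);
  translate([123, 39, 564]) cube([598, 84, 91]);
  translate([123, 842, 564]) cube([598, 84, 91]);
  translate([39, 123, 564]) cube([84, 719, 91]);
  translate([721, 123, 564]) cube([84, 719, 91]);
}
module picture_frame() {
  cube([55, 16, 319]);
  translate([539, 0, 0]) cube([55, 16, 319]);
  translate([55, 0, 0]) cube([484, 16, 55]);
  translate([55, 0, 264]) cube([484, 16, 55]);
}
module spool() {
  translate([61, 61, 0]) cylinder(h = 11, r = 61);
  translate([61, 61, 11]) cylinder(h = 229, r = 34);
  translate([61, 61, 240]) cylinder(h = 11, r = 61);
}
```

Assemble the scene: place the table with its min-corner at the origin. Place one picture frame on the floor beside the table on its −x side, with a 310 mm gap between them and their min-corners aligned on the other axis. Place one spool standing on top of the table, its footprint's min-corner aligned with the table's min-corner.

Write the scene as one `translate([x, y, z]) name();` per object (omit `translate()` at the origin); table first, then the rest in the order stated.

table();
translate([-904, 0, 0]) picture_frame();
translate([0, 0, 694]) spool();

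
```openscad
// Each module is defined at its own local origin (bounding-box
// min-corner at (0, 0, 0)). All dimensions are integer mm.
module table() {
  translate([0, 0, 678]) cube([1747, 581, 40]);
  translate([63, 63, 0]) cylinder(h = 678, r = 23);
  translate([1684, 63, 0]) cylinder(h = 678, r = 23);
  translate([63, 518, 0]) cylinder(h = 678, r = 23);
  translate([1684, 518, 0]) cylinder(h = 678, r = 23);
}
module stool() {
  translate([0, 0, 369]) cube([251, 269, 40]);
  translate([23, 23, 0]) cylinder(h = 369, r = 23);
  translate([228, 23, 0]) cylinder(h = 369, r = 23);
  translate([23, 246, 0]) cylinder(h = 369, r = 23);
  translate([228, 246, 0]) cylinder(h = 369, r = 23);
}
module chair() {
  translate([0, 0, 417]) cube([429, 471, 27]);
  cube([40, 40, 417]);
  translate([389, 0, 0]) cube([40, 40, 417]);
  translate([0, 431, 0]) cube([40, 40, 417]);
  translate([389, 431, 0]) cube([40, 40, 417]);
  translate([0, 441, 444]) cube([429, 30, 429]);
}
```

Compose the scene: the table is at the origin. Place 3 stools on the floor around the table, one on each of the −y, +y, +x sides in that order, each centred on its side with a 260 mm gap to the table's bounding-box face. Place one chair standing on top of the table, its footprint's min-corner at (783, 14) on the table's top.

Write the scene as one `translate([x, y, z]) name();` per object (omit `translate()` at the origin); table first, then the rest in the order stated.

table();
translate([748, -529, 0]) stool();
translate([748, 841, 0]) stool();
translate([2007, 156, 0]) stool();
translate([783, 14, 718]) chair();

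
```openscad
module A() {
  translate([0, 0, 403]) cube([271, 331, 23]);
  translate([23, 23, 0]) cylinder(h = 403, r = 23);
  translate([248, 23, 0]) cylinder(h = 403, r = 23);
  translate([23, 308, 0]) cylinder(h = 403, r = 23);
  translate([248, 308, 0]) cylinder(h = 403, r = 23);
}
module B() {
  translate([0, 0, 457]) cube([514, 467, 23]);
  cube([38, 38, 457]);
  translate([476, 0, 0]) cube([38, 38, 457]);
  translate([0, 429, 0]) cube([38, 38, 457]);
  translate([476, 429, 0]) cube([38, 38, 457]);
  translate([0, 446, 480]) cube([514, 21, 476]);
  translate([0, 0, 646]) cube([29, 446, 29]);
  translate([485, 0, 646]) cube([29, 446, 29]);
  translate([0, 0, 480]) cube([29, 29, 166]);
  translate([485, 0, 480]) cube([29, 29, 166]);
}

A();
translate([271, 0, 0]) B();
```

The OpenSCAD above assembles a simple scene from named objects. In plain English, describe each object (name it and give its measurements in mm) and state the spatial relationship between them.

A is a four-legged stool. The seat is a 271×331×23 mm slab whose top surface is at z = 426 mm; four round legs, each 46 mm in diameter, run from the floor (z = 0) to the underside of the seat, each leg's axis is inset half a diameter from the nearest pair of seat edges (so the leg's bounding box is flush with the corner).

B is a chair: 514×467 mm seat, 23 mm thick, top at z = 480 mm, on four 38 mm square corner legs flush with the seat edges. A 21 mm thick backrest slab spans the full seat width, extending 476 mm above the seat top, its back face flush with the seat's +y edge. Two armrests of 29×29 mm section run along each side from the seat's front edge to the front of the backrest, top faces 195 mm above the seat top and outer faces flush with the seat's x-edges; a 29×29 mm post under the front of each armrest stands on the seat at the front corner.

The chair is against the stool's +x side, with their −y faces flush.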